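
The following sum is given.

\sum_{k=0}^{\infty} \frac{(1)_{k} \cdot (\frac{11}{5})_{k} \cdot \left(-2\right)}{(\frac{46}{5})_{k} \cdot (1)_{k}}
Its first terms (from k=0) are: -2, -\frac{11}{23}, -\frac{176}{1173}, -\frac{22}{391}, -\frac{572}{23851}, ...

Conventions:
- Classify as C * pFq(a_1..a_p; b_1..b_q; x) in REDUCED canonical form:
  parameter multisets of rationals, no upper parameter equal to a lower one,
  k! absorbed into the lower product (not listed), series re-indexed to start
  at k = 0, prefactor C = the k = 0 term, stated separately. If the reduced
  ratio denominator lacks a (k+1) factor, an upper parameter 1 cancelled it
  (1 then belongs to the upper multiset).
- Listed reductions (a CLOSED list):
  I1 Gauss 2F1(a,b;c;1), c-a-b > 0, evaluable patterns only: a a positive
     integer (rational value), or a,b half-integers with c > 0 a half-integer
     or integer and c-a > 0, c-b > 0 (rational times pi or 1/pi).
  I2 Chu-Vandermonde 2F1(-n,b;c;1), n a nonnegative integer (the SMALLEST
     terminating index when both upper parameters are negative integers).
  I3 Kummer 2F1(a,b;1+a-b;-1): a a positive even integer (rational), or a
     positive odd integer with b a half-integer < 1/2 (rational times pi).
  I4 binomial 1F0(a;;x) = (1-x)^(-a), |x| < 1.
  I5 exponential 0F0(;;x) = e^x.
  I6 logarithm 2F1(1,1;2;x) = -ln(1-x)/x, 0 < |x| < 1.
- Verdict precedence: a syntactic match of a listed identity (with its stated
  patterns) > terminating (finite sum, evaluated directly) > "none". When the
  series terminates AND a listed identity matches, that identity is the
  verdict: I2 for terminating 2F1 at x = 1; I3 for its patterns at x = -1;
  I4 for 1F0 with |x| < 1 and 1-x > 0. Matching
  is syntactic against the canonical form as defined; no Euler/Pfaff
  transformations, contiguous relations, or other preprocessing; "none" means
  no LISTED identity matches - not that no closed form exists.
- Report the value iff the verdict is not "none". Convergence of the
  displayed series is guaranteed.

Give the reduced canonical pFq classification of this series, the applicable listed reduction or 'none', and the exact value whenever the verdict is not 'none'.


Classification (C = -2): 2F1 with upper {1, \frac{11}{5}}, lower {\frac{46}{5}}, argument x = 1. Verdict (x = 1): Gauss (I1, integer-parameter pattern) applies (x = 1: the Gamma ratio telescopes since c-a-b = 6 > 0 and a = 1 in Z>0). Sum: -\frac{41}{15}.

First insight: x = 1 and (1)_k (prefactor -2) is k! itself.
Ratio: r(k) = 1 * (k+1) (k+\frac{11}{5}) / [(k+\frac{46}{5}) (k+1)] - rational in k. x = 1; t_0 = -2; negate the roots.


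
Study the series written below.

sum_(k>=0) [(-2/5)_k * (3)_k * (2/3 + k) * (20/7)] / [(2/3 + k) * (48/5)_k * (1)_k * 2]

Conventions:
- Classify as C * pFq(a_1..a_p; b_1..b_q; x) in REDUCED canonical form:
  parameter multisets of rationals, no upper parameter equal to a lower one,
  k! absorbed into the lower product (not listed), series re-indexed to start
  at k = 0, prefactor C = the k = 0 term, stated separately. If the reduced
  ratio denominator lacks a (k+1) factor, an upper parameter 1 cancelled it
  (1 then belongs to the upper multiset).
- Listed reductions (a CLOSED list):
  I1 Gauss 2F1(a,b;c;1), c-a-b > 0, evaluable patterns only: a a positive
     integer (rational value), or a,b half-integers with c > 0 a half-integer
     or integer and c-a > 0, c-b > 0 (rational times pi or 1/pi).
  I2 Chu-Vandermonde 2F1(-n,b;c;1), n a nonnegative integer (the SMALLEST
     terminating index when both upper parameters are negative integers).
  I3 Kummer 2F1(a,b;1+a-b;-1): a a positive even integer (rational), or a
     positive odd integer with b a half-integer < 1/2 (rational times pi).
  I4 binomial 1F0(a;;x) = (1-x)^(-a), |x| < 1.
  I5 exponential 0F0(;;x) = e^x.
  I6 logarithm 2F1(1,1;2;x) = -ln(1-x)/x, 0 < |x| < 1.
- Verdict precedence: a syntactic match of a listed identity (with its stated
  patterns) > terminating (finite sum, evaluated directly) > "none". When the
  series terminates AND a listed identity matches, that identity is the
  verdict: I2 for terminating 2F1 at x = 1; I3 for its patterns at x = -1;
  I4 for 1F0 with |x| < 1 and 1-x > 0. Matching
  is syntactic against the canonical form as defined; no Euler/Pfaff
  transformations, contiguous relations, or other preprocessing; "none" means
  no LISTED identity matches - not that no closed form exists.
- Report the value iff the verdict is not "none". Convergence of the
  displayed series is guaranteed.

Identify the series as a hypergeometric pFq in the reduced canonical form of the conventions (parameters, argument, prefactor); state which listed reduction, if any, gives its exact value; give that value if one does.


This is 10/7 * 2F1(-2/5, 3; 48/5; 1) in reduced canonical form. Verdict: the Gauss summation I1 matches (x = 1: the Gamma ratio telescopes since c-a-b = 7 > 0 and a = 3 in Z>0). Its exact value is 8987/7350.

First insight: x = 1 and (1)_k (C = 10/7) is k! itself.
Adjacent-term ratio: r(k) = 1 * (k-2/5) (k+3) / [(k+48/5) (k+1)] ; factor over Q: parameters, x = 1, and C = 10/7.


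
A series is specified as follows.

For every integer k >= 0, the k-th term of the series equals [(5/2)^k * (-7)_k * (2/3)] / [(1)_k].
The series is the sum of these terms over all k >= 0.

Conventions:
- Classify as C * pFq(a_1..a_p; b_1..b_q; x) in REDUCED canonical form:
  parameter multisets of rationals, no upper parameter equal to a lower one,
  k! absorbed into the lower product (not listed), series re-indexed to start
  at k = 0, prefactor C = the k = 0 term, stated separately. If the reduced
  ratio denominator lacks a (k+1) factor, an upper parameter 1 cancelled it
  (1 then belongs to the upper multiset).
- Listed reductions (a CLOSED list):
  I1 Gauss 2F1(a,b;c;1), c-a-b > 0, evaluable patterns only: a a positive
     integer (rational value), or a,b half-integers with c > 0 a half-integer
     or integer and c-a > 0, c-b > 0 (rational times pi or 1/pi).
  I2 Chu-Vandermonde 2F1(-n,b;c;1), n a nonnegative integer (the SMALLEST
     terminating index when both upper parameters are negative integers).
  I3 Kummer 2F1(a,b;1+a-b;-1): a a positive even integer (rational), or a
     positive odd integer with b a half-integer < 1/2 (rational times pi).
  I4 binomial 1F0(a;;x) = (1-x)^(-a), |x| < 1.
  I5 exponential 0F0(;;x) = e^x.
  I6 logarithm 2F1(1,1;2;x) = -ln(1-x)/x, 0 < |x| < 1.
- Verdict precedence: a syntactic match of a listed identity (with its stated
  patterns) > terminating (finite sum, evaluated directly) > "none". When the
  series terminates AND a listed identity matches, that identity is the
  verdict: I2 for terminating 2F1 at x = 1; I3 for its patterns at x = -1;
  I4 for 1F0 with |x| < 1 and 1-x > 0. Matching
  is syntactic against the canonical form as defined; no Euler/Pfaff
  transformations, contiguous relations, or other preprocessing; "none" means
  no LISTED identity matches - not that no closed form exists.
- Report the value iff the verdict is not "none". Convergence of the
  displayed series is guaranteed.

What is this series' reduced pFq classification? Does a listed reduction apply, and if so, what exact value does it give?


The series (x = 5/2) is 1F0: upper {-7}, lower {-}, prefactor 2/3. Verdict: terminating. (-7)_k vanishes past k = 7, leaving a 8-term sum, computed directly. Sum: -729/64.

Structural cue: with t_0 = 2/3, (1)_k (C = 2/3, x = 5/2) is k! itself.
Step ratio: r(k) = (5/2) * (k-7) / [(k+1)] - rational in k, leading ratio (5/2); with t_0 = 2/3, classification follows.


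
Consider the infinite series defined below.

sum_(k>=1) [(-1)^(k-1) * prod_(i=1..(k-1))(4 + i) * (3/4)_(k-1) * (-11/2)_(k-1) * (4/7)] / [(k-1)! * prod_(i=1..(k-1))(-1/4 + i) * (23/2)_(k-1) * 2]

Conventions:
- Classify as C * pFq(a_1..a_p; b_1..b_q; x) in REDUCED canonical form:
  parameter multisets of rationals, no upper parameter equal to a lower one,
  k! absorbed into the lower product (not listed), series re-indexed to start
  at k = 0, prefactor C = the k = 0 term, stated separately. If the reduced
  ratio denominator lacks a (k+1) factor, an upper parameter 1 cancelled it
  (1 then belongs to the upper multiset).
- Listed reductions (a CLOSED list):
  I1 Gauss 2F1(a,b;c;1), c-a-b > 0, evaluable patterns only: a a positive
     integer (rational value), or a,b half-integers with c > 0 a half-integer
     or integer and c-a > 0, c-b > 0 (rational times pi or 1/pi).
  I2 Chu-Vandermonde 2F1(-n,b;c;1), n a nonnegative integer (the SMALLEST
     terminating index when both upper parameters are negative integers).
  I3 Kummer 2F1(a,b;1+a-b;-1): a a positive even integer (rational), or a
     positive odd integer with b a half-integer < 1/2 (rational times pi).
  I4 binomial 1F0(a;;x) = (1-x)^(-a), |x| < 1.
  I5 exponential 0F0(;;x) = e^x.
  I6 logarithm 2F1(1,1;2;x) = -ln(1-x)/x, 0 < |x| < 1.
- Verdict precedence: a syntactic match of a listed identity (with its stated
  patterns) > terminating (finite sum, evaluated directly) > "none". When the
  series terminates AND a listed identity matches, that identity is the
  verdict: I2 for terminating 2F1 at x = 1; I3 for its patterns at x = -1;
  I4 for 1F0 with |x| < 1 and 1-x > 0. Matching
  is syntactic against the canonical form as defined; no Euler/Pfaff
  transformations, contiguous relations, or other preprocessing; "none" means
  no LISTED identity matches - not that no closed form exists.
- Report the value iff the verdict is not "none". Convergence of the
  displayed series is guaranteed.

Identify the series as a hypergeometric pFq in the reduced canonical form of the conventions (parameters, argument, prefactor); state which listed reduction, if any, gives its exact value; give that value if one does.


Prefactor 2/7, argument -1: 2F1 with upper {-11/2, 5} over lower {23/2}. Verdict: this is Kummer's theorem (I3) (x = -1; c = 23/2 equals 1+a-b for upper {-11/2, 5}: listed pattern). Value: (6235515/8388608) * pi.

Key step: from the first term 2/7: the parameter 3/4 appears in both the upper and lower lists and cancels.
Ratio: r(k) = (-1) * (k-11/2) (k+5) / [(k+23/2) (k+1)] - rational; roots negated = parameters, x = (-1), C = 2/7.


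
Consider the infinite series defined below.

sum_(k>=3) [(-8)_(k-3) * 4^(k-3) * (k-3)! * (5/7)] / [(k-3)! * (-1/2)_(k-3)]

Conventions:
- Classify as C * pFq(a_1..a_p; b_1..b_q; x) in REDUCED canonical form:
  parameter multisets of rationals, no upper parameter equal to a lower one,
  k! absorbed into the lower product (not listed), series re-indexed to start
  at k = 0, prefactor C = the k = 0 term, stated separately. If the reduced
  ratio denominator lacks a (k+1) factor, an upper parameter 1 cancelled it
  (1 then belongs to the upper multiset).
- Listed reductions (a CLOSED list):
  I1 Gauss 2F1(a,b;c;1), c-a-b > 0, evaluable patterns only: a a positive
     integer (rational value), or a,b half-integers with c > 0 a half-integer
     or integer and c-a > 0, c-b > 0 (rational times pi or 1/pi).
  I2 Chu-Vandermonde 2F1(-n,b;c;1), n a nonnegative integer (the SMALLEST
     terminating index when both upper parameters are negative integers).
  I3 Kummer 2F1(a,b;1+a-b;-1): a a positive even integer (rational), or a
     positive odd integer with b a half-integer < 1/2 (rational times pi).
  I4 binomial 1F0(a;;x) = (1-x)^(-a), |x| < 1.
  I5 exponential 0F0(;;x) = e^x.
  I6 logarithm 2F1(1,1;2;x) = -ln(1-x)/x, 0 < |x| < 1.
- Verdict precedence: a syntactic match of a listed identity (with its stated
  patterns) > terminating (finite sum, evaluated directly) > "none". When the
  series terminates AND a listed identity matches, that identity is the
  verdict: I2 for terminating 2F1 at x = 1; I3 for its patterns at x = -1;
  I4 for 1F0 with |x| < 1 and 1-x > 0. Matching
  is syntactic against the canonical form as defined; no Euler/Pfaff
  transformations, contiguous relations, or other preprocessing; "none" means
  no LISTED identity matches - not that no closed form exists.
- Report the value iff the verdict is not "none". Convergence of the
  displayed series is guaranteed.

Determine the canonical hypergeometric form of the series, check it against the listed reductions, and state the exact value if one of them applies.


At argument 4: a 2F1 with upper {-8, 1}, lower {-1/2}, scaled by C = 5/7. Verdict: terminating - no listed pattern fits, but -8 in the upper list cuts the series at k = 8; direct evaluation. Its exact value is -551666805/1001.

Structural cue: t_0 = 5/7 here, and the factorial ratio (C = 5/7) (k+a-1)!/(a-1)! is a rising factorial (a)_k.
Adjacent-term ratio: r(k) = 4 * (k-8) (k+1) / [(k-1/2) (k+1)] ; factor over Q: parameters, x = 4, and C = 5/7.


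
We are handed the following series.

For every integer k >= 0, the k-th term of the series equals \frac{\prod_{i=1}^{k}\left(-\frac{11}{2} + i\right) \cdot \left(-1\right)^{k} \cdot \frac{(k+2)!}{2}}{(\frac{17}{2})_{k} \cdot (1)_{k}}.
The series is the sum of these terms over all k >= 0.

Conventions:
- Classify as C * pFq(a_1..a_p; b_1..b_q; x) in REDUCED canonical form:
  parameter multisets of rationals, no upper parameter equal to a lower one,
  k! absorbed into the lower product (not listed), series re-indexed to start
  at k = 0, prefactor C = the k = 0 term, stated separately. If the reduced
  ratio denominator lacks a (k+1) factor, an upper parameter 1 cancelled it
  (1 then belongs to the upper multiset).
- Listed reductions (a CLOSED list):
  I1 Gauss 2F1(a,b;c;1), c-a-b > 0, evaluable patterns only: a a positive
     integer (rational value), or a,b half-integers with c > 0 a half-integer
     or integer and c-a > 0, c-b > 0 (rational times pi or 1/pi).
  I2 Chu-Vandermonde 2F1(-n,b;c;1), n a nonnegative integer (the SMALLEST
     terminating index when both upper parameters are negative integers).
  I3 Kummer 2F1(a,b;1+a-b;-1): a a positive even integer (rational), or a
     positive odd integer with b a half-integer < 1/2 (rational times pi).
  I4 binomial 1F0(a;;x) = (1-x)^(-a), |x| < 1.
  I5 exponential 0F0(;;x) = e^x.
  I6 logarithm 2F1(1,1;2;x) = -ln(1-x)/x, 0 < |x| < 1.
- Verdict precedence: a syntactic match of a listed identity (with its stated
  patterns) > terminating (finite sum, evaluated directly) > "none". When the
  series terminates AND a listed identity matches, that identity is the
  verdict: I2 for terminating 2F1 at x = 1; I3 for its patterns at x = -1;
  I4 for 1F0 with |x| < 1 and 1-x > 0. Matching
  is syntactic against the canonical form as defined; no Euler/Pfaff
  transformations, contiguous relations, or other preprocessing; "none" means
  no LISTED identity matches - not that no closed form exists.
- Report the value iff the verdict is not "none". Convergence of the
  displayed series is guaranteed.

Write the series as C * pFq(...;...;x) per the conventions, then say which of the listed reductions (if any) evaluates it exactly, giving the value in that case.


With C = 1: the canonical form is 2F1(-\frac{9}{2}, 3; \frac{17}{2}; -1). Verdict (x = -1): Kummer (I3) applies (x = -1; c = \frac{17}{2} equals 1+a-b for upper {-\frac{9}{2}, 3}: listed pattern). Sum: \frac{45045}{32768} \cdot \pi.

Key observation: from the first term 1: (1)_k (C = 1) is k! itself.
Term ratio: r(k) = -1 * (k-\frac{9}{2}) (k+3) / [(k+\frac{17}{2}) (k+1)] - rational; roots negated = parameters, x = -1, C = 1.


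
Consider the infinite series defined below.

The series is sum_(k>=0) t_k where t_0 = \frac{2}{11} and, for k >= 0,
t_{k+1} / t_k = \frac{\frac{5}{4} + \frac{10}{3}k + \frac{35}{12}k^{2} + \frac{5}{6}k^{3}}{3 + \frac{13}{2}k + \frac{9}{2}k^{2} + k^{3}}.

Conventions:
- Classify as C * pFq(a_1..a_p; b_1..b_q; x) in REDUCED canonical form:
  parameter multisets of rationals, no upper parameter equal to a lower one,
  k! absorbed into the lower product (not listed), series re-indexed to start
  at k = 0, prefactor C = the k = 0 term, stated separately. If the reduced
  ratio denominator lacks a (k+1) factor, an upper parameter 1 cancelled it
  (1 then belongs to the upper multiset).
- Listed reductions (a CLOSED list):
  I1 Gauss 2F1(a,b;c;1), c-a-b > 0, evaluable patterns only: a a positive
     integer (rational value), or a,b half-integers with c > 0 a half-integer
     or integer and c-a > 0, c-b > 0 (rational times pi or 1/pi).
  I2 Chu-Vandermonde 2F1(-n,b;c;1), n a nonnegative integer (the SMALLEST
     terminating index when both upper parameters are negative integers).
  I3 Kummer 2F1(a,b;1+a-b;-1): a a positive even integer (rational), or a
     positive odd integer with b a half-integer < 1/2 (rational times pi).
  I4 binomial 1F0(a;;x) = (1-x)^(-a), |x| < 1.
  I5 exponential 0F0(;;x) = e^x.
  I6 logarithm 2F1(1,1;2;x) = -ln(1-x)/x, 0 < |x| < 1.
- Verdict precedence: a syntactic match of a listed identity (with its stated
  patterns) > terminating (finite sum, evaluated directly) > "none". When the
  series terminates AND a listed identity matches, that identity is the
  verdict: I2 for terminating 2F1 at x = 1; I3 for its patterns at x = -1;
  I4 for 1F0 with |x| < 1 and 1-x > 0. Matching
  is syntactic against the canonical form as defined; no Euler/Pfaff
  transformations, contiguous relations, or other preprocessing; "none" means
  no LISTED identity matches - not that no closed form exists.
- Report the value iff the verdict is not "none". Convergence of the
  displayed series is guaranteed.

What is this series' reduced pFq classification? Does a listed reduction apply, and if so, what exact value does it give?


Classification (C = \frac{2}{11}): 2F1 with upper {1, 1}, lower {2}, argument x = \frac{5}{6}. Verdict (x = \frac{5}{6}): the logarithmic series (I6) applies (the logarithm: parameters (1,1;2), x = \frac{5}{6}). Hence: \left(-\frac{12}{55}\right) \cdot \ln\left(\frac{1}{6}\right).

The tell: t_0 being \frac{2}{11}, roots of the ratio polynomials (C = 2/11, x = 5/6) are the negated parameters.
Adjacent-term ratio: r(k) = \frac{5}{6} * (k+1) (k+1) / [(k+2) (k+1)] - rational in k, leading ratio \frac{5}{6}; with t_0 = \frac{2}{11}, classification follows.


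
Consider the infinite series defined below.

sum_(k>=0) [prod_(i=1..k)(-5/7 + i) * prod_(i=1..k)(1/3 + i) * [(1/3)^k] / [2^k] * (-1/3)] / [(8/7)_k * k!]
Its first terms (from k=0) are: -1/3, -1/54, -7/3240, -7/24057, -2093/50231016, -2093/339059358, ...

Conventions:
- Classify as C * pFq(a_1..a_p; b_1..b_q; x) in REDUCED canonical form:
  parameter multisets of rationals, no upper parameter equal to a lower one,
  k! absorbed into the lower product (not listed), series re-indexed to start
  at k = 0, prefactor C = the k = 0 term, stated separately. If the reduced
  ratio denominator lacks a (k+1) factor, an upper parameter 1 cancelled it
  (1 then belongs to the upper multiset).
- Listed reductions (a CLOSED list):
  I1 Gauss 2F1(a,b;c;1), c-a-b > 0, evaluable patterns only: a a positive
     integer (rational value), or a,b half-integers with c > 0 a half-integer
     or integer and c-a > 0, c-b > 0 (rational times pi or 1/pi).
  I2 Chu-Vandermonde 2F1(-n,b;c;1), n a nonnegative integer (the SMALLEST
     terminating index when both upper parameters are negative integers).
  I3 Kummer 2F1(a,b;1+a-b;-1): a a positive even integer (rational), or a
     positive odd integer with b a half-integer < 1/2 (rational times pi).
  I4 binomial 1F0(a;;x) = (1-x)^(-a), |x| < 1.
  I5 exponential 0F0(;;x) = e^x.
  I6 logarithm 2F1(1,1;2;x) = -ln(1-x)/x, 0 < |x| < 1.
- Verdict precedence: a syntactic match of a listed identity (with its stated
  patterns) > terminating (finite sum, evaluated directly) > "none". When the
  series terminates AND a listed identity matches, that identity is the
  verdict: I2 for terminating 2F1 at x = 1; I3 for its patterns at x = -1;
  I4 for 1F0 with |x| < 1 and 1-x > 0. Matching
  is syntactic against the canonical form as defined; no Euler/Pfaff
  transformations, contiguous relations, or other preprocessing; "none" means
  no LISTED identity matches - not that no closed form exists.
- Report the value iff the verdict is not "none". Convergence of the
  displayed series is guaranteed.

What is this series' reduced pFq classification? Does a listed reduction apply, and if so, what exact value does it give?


The series (x = 1/6) is 2F1: upper {2/7, 4/3}, lower {8/7}, prefactor -1/3. Verdict: none. Every listed pattern misses the 2F1 form at 1/6, upper {2/7, 4/3}.

Structural cue: t_0 being -1/3, the running product (C = -1/3) telescopes to a rising factorial.
Ratio: r(k) = (1/6) * (k+2/7) (k+4/3) / [(k+8/7) (k+1)] - rational in k, leading ratio (1/6); with t_0 = -1/3, classification follows.


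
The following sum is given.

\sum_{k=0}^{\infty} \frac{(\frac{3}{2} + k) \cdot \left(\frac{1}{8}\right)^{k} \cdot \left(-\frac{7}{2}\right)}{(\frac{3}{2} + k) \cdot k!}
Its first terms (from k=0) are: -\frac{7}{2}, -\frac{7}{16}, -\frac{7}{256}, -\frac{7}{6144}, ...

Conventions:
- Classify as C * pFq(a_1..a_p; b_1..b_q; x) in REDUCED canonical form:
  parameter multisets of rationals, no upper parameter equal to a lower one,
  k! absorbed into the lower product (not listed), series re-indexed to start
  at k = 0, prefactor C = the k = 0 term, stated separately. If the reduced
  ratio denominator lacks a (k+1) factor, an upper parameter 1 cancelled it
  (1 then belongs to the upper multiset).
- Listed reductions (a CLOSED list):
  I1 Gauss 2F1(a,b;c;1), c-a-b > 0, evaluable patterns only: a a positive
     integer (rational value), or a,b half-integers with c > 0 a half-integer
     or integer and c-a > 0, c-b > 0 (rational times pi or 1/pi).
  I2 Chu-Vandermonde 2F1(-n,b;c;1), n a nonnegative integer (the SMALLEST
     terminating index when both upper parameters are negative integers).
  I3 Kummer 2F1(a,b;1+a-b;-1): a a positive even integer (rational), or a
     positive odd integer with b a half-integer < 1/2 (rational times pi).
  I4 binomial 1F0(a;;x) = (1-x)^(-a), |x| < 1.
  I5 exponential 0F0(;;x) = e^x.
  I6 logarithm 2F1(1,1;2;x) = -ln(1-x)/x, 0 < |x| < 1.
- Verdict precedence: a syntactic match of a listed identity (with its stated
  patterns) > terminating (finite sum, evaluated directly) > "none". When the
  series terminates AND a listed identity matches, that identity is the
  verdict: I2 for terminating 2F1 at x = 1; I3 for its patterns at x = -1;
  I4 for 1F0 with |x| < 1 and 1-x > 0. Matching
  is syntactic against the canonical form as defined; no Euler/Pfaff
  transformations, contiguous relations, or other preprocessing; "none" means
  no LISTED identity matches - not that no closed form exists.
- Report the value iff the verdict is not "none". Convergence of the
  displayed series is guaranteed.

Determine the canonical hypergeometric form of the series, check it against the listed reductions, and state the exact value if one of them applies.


x = \frac{1}{8} here; the reduced form reads 0F0, upper {-}, lower {-}, C = -\frac{7}{2}. Verdict: the I5 exponential reduction applies (the 0F0 exponential series at x = \frac{1}{8}). Value: \left(-\frac{7}{2}\right) \cdot e^{\frac{1}{8}}.

First insight: x = \frac{1}{8} and striking the common factor k + 3/2 reduces the term (C = -7/2).
Term ratio: r(k) = \frac{1}{8} * 1 / [(k+1)] - poly over poly, x = \frac{1}{8} from leading terms; C = -\frac{7}{2} at k = 0.


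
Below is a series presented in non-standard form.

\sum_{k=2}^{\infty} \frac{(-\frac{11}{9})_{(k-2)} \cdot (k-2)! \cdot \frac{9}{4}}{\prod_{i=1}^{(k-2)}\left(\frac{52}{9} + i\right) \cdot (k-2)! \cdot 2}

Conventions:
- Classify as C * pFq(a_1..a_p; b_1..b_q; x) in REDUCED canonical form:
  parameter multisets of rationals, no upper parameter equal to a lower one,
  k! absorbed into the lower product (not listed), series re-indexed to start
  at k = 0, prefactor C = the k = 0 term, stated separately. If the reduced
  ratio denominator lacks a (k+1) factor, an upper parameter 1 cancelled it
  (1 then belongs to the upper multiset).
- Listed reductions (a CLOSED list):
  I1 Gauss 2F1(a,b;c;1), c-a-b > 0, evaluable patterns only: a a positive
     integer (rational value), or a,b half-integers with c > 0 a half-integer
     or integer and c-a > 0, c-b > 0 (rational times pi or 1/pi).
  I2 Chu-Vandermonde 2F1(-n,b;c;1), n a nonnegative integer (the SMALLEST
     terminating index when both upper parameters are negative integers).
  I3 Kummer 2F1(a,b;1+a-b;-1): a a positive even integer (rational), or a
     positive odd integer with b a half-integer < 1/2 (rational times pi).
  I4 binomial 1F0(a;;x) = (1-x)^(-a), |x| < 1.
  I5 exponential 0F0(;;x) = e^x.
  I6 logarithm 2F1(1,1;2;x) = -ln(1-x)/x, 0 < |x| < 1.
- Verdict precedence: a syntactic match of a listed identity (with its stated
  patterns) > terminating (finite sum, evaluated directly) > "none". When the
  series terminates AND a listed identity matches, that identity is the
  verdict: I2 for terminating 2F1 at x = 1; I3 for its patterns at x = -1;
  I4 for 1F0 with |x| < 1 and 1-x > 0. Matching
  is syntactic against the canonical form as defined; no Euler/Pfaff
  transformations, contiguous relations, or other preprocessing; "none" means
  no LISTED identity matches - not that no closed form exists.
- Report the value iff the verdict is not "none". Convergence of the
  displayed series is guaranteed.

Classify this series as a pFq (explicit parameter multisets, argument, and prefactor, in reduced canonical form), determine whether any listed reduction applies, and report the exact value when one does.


Reduced: x = 1, 2F1, upper = {-\frac{11}{9}, 1}, lower = {\frac{61}{9}}, C = \frac{9}{8}. Verdict (x = 1): the Gauss summation I1 applies (x = 1: the Gamma ratio telescopes since c-a-b = 7 > 0 and a = 1 in Z>0). Hence: \frac{13}{14}.

Key observation: x = 1 and the constant factors (C = 9/8) combine into one prefactor.
Term ratio: r(k) = 1 * (k-\frac{11}{9}) (k+1) / [(k+\frac{61}{9}) (k+1)] - poly over poly, x = 1 from leading terms; C = \frac{9}{8} at k = 0.


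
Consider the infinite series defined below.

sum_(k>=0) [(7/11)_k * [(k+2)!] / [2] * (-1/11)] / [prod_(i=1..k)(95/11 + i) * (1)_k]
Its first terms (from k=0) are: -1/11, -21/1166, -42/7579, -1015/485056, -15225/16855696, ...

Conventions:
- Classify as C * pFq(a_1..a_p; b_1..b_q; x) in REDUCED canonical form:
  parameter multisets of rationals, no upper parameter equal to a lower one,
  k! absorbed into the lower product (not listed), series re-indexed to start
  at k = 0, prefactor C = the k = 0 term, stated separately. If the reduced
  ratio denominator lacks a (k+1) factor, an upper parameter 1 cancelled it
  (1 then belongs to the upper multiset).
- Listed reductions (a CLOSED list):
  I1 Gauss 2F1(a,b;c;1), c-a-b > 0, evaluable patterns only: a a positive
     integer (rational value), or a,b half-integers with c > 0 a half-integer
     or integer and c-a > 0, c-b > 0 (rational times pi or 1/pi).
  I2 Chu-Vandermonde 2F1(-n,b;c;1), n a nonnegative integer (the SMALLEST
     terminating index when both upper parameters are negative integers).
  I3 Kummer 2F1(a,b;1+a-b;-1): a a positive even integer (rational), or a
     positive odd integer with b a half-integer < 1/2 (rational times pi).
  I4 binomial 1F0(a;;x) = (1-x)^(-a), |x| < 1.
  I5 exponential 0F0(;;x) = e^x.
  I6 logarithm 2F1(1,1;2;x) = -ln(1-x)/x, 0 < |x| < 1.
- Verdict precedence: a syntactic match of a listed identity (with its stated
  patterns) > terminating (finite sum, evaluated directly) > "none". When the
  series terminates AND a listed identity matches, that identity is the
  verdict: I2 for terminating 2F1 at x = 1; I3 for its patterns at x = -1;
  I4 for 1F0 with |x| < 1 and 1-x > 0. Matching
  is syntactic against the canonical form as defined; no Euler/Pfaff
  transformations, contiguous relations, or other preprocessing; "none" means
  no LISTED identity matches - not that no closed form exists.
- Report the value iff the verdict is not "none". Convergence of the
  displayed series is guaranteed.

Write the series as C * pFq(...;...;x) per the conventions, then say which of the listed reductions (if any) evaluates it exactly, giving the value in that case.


Classification (C = -1/11): 2F1 with upper {7/11, 3}, lower {106/11}, argument x = 1. Verdict: Gauss (I1, integer-parameter pattern) fires (x = 1: the Gamma ratio telescopes since c-a-b = 6 > 0 and a = 3 in Z>0). Hence: -6935/58564.

Key step: t_0 being -1/11, the factorial ratio (C = -1/11, x = 1) (k+a-1)!/(a-1)! is a rising factorial (a)_k.
Consecutive-term ratio: r(k) = 1 * (k+7/11) (k+3) / [(k+106/11) (k+1)] ; factor over Q: parameters, x = 1, and C = -1/11.


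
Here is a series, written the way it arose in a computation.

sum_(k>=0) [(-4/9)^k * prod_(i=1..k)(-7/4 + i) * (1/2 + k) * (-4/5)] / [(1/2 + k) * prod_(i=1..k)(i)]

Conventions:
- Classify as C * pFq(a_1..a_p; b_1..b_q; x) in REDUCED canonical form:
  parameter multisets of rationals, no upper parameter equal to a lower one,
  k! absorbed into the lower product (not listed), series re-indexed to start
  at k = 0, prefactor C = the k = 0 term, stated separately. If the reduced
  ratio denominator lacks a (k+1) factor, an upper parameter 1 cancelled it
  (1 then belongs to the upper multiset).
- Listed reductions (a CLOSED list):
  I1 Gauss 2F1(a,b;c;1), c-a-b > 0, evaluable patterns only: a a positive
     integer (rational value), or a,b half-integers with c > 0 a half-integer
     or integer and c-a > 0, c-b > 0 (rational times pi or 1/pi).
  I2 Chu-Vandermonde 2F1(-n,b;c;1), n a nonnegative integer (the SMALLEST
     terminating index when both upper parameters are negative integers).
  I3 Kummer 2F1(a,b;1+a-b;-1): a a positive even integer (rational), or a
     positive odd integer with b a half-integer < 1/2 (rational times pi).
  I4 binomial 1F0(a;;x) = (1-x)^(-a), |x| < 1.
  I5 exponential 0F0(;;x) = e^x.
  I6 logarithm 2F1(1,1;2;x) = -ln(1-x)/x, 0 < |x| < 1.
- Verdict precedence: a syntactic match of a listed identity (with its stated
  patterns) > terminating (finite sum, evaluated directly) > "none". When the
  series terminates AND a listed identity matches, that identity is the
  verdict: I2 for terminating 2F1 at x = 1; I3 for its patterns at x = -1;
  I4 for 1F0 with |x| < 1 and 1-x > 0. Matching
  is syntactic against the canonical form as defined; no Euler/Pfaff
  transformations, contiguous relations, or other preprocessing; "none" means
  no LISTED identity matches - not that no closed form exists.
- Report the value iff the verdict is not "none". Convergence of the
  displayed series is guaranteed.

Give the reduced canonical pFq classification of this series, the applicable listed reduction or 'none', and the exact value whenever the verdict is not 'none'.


Canonical form: C = -4/5 times 1F0 with upper {-3/4}, lower {-}, x = -4/9. Verdict: the I4 binomial reduction matches (the 1F0 binomial series: exponent 3/4, x = -4/9). Exact value: (-4/5) * (13/9)^(3/4).

The tell: with t_0 = -4/5, the product of the first k integers (C = -4/5, x = -4/9) is k!.
Ratio: r(k) = (-4/9) * (k-3/4) / [(k+1)] - rational in k, leading ratio (-4/9); with t_0 = -4/5, classification follows.


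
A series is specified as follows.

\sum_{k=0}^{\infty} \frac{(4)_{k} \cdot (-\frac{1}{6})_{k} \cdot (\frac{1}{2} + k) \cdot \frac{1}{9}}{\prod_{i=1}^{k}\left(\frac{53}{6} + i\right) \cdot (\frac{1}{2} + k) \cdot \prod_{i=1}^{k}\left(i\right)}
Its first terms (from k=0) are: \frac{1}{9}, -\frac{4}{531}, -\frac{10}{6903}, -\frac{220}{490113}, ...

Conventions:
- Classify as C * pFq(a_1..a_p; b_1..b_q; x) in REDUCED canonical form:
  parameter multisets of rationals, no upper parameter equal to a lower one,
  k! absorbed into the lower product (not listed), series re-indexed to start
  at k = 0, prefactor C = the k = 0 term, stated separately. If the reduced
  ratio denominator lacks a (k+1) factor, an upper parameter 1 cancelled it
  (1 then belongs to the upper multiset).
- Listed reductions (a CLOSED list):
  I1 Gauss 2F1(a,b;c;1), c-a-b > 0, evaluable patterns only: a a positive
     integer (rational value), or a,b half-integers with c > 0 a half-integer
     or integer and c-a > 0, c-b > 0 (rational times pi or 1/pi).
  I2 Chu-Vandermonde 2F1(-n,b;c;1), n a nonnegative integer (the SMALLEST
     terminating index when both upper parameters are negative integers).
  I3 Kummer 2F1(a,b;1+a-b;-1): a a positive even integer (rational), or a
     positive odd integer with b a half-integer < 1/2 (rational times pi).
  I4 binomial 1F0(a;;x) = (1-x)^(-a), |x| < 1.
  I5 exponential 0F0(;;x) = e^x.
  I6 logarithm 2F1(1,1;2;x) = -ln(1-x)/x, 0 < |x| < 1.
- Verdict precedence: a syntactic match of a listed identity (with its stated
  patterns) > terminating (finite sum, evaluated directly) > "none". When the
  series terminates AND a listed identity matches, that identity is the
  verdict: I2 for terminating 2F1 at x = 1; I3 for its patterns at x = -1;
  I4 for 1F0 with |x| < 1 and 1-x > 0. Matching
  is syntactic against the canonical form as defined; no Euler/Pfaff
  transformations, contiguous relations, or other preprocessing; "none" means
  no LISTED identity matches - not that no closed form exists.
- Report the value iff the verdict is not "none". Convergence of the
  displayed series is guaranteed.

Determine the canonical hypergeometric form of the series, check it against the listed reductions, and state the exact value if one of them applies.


With C = \frac{1}{9}: the canonical form is 2F1(-\frac{1}{6}, 4; \frac{59}{6}; 1). Verdict at x = 1: Gauss's theorem (I1) matches (x = 1: the Gamma ratio telescopes since c-a-b = 6 > 0 and a = 4 in Z>0). Exact value: \frac{510655}{5038848}.

Key step: from the first term \frac{1}{9}: the lower running product (C = 1/9, x = 1) is a rising factorial.
Consecutive-term ratio: r(k) = 1 * (k-\frac{1}{6}) (k+4) / [(k+\frac{59}{6}) (k+1)] - poly over poly, x = 1 from leading terms; C = \frac{1}{9} at k = 0.


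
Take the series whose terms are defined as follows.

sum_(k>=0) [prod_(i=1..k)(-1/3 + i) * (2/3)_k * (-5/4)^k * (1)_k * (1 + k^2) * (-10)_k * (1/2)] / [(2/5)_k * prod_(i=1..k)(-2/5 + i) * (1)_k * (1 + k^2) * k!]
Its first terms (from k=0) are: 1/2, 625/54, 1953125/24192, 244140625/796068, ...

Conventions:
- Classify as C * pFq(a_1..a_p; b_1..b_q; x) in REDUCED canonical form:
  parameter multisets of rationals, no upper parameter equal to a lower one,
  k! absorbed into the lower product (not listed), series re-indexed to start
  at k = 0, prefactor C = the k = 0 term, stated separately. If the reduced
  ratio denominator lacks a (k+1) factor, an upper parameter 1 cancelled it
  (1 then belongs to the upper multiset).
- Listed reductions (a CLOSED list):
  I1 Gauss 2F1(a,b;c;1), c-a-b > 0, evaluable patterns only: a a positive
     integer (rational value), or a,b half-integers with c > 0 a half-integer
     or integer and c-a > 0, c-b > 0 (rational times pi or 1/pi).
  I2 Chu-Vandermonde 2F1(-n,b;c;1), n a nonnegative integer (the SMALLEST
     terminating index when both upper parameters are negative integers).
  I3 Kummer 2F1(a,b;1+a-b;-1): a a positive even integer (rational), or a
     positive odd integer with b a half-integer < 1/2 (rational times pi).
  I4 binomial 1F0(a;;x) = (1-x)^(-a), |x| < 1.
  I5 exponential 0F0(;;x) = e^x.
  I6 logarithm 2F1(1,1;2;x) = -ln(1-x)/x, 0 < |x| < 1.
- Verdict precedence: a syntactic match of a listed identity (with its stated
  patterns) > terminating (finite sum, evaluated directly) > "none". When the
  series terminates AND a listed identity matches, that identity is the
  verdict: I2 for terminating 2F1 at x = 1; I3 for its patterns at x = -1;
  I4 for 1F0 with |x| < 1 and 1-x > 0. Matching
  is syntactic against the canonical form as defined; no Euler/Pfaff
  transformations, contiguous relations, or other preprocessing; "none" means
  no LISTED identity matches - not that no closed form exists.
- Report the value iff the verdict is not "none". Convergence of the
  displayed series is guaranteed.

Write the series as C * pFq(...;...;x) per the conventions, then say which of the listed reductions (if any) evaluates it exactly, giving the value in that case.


At argument -5/4: a 3F2 with upper {-10, 2/3, 2/3}, lower {2/5, 3/5}, scaled by C = 1/2. Verdict: terminating - upper parameter -10 makes this a finite sum (last index 10), evaluated exactly. Its exact value is 3682592222884225267060309383704923129/698485374820401466695988184875008.

First insight: x = (-5/4) and the lower running product (C = 1/2) is a rising factorial.
Ratio: r(k) = (-5/4) * (k-10) (k+2/3) (k+2/3) / [(k+2/5) (k+3/5) (k+1)] - rational in k, leading ratio (-5/4); with t_0 = 1/2, classification follows.


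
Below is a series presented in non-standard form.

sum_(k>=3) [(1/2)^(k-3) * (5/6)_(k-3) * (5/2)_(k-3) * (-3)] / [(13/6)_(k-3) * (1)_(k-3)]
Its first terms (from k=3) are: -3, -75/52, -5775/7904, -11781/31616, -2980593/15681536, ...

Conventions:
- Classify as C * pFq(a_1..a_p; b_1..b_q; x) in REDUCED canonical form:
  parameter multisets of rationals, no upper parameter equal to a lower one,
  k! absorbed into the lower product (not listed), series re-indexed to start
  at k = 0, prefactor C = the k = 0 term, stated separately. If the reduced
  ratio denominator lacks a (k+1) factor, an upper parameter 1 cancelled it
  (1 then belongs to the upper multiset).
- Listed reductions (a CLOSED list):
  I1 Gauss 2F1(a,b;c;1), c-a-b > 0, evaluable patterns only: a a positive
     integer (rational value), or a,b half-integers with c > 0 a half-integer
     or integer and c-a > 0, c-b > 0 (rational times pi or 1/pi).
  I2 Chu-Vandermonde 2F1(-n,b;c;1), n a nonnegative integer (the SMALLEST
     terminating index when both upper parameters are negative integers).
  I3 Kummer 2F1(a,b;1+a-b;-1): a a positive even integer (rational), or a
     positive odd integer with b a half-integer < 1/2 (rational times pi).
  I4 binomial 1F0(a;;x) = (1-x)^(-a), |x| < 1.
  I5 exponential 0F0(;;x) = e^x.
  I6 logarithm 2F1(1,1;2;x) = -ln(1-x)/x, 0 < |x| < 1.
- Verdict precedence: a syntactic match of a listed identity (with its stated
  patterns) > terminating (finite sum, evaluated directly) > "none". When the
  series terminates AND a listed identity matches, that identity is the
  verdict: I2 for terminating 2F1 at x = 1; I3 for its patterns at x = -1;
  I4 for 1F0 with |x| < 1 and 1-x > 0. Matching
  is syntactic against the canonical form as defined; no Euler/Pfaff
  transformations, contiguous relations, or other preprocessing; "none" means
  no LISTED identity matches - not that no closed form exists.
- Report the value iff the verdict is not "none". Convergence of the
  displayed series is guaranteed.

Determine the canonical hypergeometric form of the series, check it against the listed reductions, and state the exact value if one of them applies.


Key observation: with t_0 = -3, (1)_k (C = -3) is k! itself.
Adjacent-term ratio: r(k) = (1/2) * (k+5/6) (k+5/2) / [(k+13/6) (k+1)] - rational in k. x = (1/2); t_0 = -3; negate the roots.

Classification (C = -3): 2F1 with upper {5/6, 5/2}, lower {13/6}, argument x = 1/2. Verdict: none. A 2F1 with upper {5/6, 5/2} fits none of I1-I6 at x = 1/2; the sum runs forever.


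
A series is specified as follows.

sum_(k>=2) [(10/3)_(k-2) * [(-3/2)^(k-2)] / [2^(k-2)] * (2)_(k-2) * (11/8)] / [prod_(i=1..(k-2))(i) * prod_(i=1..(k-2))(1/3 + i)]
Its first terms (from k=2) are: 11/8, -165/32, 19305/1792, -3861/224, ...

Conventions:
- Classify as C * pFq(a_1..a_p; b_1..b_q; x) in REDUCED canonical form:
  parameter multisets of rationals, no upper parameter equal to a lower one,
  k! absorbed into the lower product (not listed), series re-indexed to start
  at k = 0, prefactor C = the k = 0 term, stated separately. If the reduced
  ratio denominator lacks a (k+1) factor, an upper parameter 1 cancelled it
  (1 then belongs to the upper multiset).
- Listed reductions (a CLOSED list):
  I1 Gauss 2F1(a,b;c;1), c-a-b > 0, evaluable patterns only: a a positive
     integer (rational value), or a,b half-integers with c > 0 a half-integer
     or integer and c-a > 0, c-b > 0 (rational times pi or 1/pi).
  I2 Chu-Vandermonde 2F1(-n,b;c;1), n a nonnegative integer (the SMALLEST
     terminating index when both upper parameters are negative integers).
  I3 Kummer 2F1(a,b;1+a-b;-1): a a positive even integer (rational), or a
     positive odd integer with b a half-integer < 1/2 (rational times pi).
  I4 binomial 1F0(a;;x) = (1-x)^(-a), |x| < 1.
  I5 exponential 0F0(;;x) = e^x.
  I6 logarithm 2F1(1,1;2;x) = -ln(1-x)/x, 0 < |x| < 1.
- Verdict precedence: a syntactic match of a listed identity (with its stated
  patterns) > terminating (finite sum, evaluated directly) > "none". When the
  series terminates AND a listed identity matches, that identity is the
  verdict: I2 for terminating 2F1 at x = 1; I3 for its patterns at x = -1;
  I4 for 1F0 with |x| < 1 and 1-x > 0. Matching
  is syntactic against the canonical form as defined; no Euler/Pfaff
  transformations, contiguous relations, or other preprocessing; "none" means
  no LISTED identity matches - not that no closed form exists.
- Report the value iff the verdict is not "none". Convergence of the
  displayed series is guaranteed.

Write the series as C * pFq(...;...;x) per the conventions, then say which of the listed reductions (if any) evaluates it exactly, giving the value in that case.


With C = 11/8: the canonical form is 2F1(2, 10/3; 4/3; -3/4). Verdict: none. A 2F1 with upper {2, 10/3} fits none of I1-I6 at x = -3/4; the sum runs forever.

The tell: x = (-3/4) and the product of the first k integers (C = 11/8, x = -3/4) is k!.
Ratio: r(k) = (-3/4) * (k+2) (k+10/3) / [(k+4/3) (k+1)] - poly over poly, x = (-3/4) from leading terms; C = 11/8 at k = 0.
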